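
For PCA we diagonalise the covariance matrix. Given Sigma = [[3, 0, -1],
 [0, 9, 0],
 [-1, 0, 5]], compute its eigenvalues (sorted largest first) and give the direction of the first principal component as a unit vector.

Step 1 — characteristic polynomial p(λ) = det(λI - Sigma) = λ³ - tr·λ² + c_1·λ - det, where tr = trace, c_1 = sum of the principal 2×2 minors, det = det(Sigma):
  tr = 3 + 9 + 5 = 17,
  c_1 = (3·9 - (0)²) + (3·5 - (-1)²) + (9·5 - (0)²) = 27 + 14 + 45 = 86,
  det = 3·(9·5 - (0)²) - (0)·((0)·5 - (0)·(-1)) + (-1)·((0)·(0) - 9·(-1)) = 3·(45) - (0)·(0) + (-1)·(9) = 126.
  So p(λ) = λ³ - 17λ² + 86λ - 126.
Step 2 — look for an integer root (rational root theorem: any rational root is an integer divisor of 126). Testing λ = 9:
  p(9) = 729 - 1377 + 774 - 126 = 0  ✓
  Dividing out (λ - 9): p(λ) = (λ - 9)(λ² - 8λ + 14).
Step 3 — remaining eigenvalues from the quadratic λ² - 8λ + 14 = 0:
  Δ = 8² - 4·14 = 64 - 56 = 8,  λ = (8 ± √8)/2 = (8 ± 2.8284)/2 ≈ 5.4142 or 2.5858.
  Sorted: λ_1 = 9,  λ_2 = 5.4142,  λ_3 = 2.5858  (check: sum = 17 = tr ✓).

Step 4 — unit eigenvector for λ_1 = 9: v spans the null space of (Sigma - λ_1 I), whose rows are
  r_1 = (-6, 0, -1),  r_2 = (0, 0, 0),  r_3 = (-1, 0, -4).
  v is orthogonal to every row, so take v ∝ r_1 × r_3 = ((0)·(-4) - (-1)·(0), (-1)·(-1) - (-6)·(-4), (-6)·(0) - (0)·(-1)) = (0, -23, 0).
  Rescale (divide by 23; multiply by -1 so the first nonzero entry is positive): u = (0, 1, 0).
  ||u|| = √((0)² + (1)² + (0)²) = √(1) = 1,  v_1 = u/||u|| ≈ (0, 1, 0) (||v_1|| = 1).

λ_1 = 9,  λ_2 = 5.4142,  λ_3 = 2.5858;  v_1 ≈ (0, 1, 0)


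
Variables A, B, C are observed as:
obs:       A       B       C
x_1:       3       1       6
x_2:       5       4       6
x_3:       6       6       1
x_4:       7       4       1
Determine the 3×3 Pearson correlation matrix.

Step 1 — column means:
  mean(A) = (3 + 5 + 6 + 7) / 4 = 21/4 = 5.25
  mean(B) = (1 + 4 + 6 + 4) / 4 = 15/4 = 3.75
  mean(C) = (6 + 6 + 1 + 1) / 4 = 14/4 = 3.5

Step 2 — sample variances and covariances s[i,j] = (1/(n-1)) · Σ_k (x_{k,i} - mean_i) · (x_{k,j} - mean_j), with n-1 = 3:
  s[A,A] = ((-2.25)·(-2.25) + (-0.25)·(-0.25) + (0.75)·(0.75) + (1.75)·(1.75)) / 3 = 8.75/3 = 2.9167
  s[A,B] = ((-2.25)·(-2.75) + (-0.25)·(0.25) + (0.75)·(2.25) + (1.75)·(0.25)) / 3 = 8.25/3 = 2.75
  s[A,C] = ((-2.25)·(2.5) + (-0.25)·(2.5) + (0.75)·(-2.5) + (1.75)·(-2.5)) / 3 = -12.5/3 = -4.1667
  s[B,B] = ((-2.75)·(-2.75) + (0.25)·(0.25) + (2.25)·(2.25) + (0.25)·(0.25)) / 3 = 12.75/3 = 4.25
  s[B,C] = ((-2.75)·(2.5) + (0.25)·(2.5) + (2.25)·(-2.5) + (0.25)·(-2.5)) / 3 = -12.5/3 = -4.1667
  s[C,C] = ((2.5)·(2.5) + (2.5)·(2.5) + (-2.5)·(-2.5) + (-2.5)·(-2.5)) / 3 = 25/3 = 8.3333
  Sample standard deviations s_i = √(s[i,i]):
  s(A) = √(2.9167) = 1.7078
  s(B) = √(4.25) = 2.0616
  s(C) = √(8.3333) = 2.8868

Step 3 — r_{ij} = s_{ij} / (s_i · s_j):
  r[A,A] = 1 (diagonal).
  r[A,B] = 2.75 / (1.7078 · 2.0616) = 2.75 / 3.5208 = 0.7811
  r[A,C] = -4.1667 / (1.7078 · 2.8868) = -4.1667 / 4.9301 = -0.8452
  r[B,B] = 1 (diagonal).
  r[B,C] = -4.1667 / (2.0616 · 2.8868) = -4.1667 / 5.9512 = -0.7001
  r[C,C] = 1 (diagonal).

R is symmetric with unit diagonal. Assembling:

R = [[1, 0.7811, -0.8452],
 [0.7811, 1, -0.7001],
 [-0.8452, -0.7001, 1]]


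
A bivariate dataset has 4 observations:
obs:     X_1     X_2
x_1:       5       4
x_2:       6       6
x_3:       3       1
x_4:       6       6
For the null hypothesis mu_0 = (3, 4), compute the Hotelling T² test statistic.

Step 1 — sample mean vector:
  mean(X_1) = (5 + 6 + 3 + 6) / 4 = 20/4 = 5
  mean(X_2) = (4 + 6 + 1 + 6) / 4 = 17/4 = 4.25
  x̄ = (5, 4.25),  deviation x̄ - mu_0 = (5, 4.25) - (3, 4) = (2, 0.25).

Step 2 — sample covariance matrix, S[i,j] = (1/(n-1)) · Σ_k (x_{k,i} - mean_i) · (x_{k,j} - mean_j), divisor n-1 = 3:
  S[X_1,X_1] = ((0)·(0) + (1)·(1) + (-2)·(-2) + (1)·(1)) / 3 = 6/3 = 2
  S[X_1,X_2] = ((0)·(-0.25) + (1)·(1.75) + (-2)·(-3.25) + (1)·(1.75)) / 3 = 10/3 = 3.3333
  S[X_2,X_2] = ((-0.25)·(-0.25) + (1.75)·(1.75) + (-3.25)·(-3.25) + (1.75)·(1.75)) / 3 = 16.75/3 = 5.5833
  S = [[2, 3.3333],
 [3.3333, 5.5833]].

Step 3 — invert S. det(S) = 2·5.5833 - (3.3333)² = 0.0556.
  S^{-1} = (1/det) · [[d, -b], [-b, a]] = [[100.5, -60],
 [-60, 36]].

Step 4 — quadratic form (x̄ - mu_0)^T · S^{-1} · (x̄ - mu_0):
  S^{-1} · (x̄ - mu_0) = (186, -111),
  (x̄ - mu_0)^T · [...] = (2)·(186) + (0.25)·(-111) = 344.25.

Step 5 — scale by n: T² = 4 · 344.25 = 1377.

T² ≈ 1377


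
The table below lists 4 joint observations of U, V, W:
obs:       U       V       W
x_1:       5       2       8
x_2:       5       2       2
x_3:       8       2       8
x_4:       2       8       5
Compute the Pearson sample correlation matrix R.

Step 1 — column means:
  mean(U) = (5 + 5 + 8 + 2) / 4 = 20/4 = 5
  mean(V) = (2 + 2 + 2 + 8) / 4 = 14/4 = 3.5
  mean(W) = (8 + 2 + 8 + 5) / 4 = 23/4 = 5.75

Step 2 — sample variances and covariances s[i,j] = (1/(n-1)) · Σ_k (x_{k,i} - mean_i) · (x_{k,j} - mean_j), with n-1 = 3:
  s[U,U] = ((0)·(0) + (0)·(0) + (3)·(3) + (-3)·(-3)) / 3 = 18/3 = 6
  s[U,V] = ((0)·(-1.5) + (0)·(-1.5) + (3)·(-1.5) + (-3)·(4.5)) / 3 = -18/3 = -6
  s[U,W] = ((0)·(2.25) + (0)·(-3.75) + (3)·(2.25) + (-3)·(-0.75)) / 3 = 9/3 = 3
  s[V,V] = ((-1.5)·(-1.5) + (-1.5)·(-1.5) + (-1.5)·(-1.5) + (4.5)·(4.5)) / 3 = 27/3 = 9
  s[V,W] = ((-1.5)·(2.25) + (-1.5)·(-3.75) + (-1.5)·(2.25) + (4.5)·(-0.75)) / 3 = -4.5/3 = -1.5
  s[W,W] = ((2.25)·(2.25) + (-3.75)·(-3.75) + (2.25)·(2.25) + (-0.75)·(-0.75)) / 3 = 24.75/3 = 8.25
  Sample standard deviations s_i = √(s[i,i]):
  s(U) = √(6) = 2.4495
  s(V) = √(9) = 3
  s(W) = √(8.25) = 2.8723

Step 3 — r_{ij} = s_{ij} / (s_i · s_j):
  r[U,U] = 1 (diagonal).
  r[U,V] = -6 / (2.4495 · 3) = -6 / 7.3485 = -0.8165
  r[U,W] = 3 / (2.4495 · 2.8723) = 3 / 7.0356 = 0.4264
  r[V,V] = 1 (diagonal).
  r[V,W] = -1.5 / (3 · 2.8723) = -1.5 / 8.6168 = -0.1741
  r[W,W] = 1 (diagonal).

R is symmetric with unit diagonal. Assembling:

R = [[1, -0.8165, 0.4264],
 [-0.8165, 1, -0.1741],
 [0.4264, -0.1741, 1]]


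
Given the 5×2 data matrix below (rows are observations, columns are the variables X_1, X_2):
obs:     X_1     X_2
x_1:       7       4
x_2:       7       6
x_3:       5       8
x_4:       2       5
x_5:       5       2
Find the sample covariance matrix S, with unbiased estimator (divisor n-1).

Step 1 — column means:
  mean(X_1) = (7 + 7 + 5 + 2 + 5) / 5 = 26/5 = 5.2
  mean(X_2) = (4 + 6 + 8 + 5 + 2) / 5 = 25/5 = 5

Step 2 — sample covariance S[i,j] = (1/(n-1)) · Σ_k (x_{k,i} - mean_i) · (x_{k,j} - mean_j), with n-1 = 4.
  S[X_1,X_1] = ((1.8)·(1.8) + (1.8)·(1.8) + (-0.2)·(-0.2) + (-3.2)·(-3.2) + (-0.2)·(-0.2)) / 4 = 16.8/4 = 4.2
  S[X_1,X_2] = ((1.8)·(-1) + (1.8)·(1) + (-0.2)·(3) + (-3.2)·(0) + (-0.2)·(-3)) / 4 = 0/4 = 0
  S[X_2,X_2] = ((-1)·(-1) + (1)·(1) + (3)·(3) + (0)·(0) + (-3)·(-3)) / 4 = 20/4 = 5

S is symmetric (S[j,i] = S[i,j]). Assembling:

S = [[4.2, 0],
 [0, 5]]


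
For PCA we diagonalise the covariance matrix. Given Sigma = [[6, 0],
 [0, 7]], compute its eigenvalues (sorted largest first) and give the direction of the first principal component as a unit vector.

Step 1 — characteristic polynomial of 2×2 Sigma:
  det(Sigma - λI) = λ² - trace · λ + det = 0.
  trace = 6 + 7 = 13, det = 6·7 - (0)² = 42.
Step 2 — discriminant:
  Δ = trace² - 4·det = 169 - 168 = 1.
Step 3 — eigenvalues:
  λ = (trace ± √Δ)/2 = (13 ± 1)/2,
  λ_1 = 7,  λ_2 = 6.

Step 4 — unit eigenvector for λ_1: Sigma is diagonal, so its eigenvectors are the coordinate axes. λ_1 = 7 is the diagonal entry on the second coordinate axis, hence
  v_1 = (0, 1) (||v_1|| = 1).

λ_1 = 7,  λ_2 = 6;  v_1 ≈ (0, 1)


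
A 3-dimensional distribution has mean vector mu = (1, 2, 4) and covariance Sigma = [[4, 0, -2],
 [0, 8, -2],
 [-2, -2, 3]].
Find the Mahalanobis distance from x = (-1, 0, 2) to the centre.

Step 1 — centre the observation: (x - mu) = (-2, -2, -2).

Step 2 — invert Sigma (cofactor / det for 3×3, or solve directly):
  Sigma^{-1} = [[0.4167, 0.0833, 0.3333],
 [0.0833, 0.1667, 0.1667],
 [0.3333, 0.1667, 0.6667]].

Step 3 — form the quadratic (x - mu)^T · Sigma^{-1} · (x - mu):
  Sigma^{-1} · (x - mu) = (-1.6667, -0.8333, -2.3333).
  (x - mu)^T · [Sigma^{-1} · (x - mu)] = (-2)·(-1.6667) + (-2)·(-0.8333) + (-2)·(-2.3333) = 9.6667.

Step 4 — take square root: d = √(9.6667) ≈ 3.1091.

d(x, mu) = √(9.6667) ≈ 3.1091


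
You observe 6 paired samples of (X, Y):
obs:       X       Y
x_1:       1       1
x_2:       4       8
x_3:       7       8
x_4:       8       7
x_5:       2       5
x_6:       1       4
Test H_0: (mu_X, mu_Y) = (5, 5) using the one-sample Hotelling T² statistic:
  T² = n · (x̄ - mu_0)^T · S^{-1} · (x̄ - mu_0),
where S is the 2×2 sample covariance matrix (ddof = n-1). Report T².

Step 1 — sample mean vector:
  mean(X) = (1 + 4 + 7 + 8 + 2 + 1) / 6 = 23/6 = 3.8333
  mean(Y) = (1 + 8 + 8 + 7 + 5 + 4) / 6 = 33/6 = 5.5
  x̄ = (3.8333, 5.5),  deviation x̄ - mu_0 = (3.8333, 5.5) - (5, 5) = (-1.1667, 0.5).

Step 2 — sample covariance matrix, S[i,j] = (1/(n-1)) · Σ_k (x_{k,i} - mean_i) · (x_{k,j} - mean_j), divisor n-1 = 5:
  S[X,X] = ((-2.8333)·(-2.8333) + (0.1667)·(0.1667) + (3.1667)·(3.1667) + (4.1667)·(4.1667) + (-1.8333)·(-1.8333) + (-2.8333)·(-2.8333)) / 5 = 46.8333/5 = 9.3667
  S[X,Y] = ((-2.8333)·(-4.5) + (0.1667)·(2.5) + (3.1667)·(2.5) + (4.1667)·(1.5) + (-1.8333)·(-0.5) + (-2.8333)·(-1.5)) / 5 = 32.5/5 = 6.5
  S[Y,Y] = ((-4.5)·(-4.5) + (2.5)·(2.5) + (2.5)·(2.5) + (1.5)·(1.5) + (-0.5)·(-0.5) + (-1.5)·(-1.5)) / 5 = 37.5/5 = 7.5
  S = [[9.3667, 6.5],
 [6.5, 7.5]].

Step 3 — invert S. det(S) = 9.3667·7.5 - (6.5)² = 28.
  S^{-1} = (1/det) · [[d, -b], [-b, a]] = [[0.2679, -0.2321],
 [-0.2321, 0.3345]].

Step 4 — quadratic form (x̄ - mu_0)^T · S^{-1} · (x̄ - mu_0):
  S^{-1} · (x̄ - mu_0) = (-0.4286, 0.4381),
  (x̄ - mu_0)^T · [...] = (-1.1667)·(-0.4286) + (0.5)·(0.4381) = 0.719.

Step 5 — scale by n: T² = 6 · 0.719 = 4.3143.

T² ≈ 4.3143


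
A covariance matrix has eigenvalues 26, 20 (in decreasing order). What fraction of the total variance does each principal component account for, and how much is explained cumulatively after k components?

Step 1 — total variance = trace(Sigma) = Σ λ_i = 26 + 20 = 46.

Step 2 — fraction explained by component i = λ_i / Σ λ:
  PC1: 26/46 = 0.5652
  PC2: 20/46 = 0.4348

Step 3 — cumulative fraction after k components = (λ_1 + ... + λ_k) / Σ λ:
  k = 1: 26/46 = 0.5652
  k = 2: (26 + 20)/46 = 46/46 = 1

Summary (fraction, with percent):

explained: PC1 0.5652 (56.52%), PC2 0.4348 (43.48%);  cumulative: 0.5652, 1


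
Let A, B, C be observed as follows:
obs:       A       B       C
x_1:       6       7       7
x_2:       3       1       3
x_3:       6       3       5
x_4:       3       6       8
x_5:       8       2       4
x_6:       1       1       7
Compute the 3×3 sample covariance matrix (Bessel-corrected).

Step 1 — column means:
  mean(A) = (6 + 3 + 6 + 3 + 8 + 1) / 6 = 27/6 = 4.5
  mean(B) = (7 + 1 + 3 + 6 + 2 + 1) / 6 = 20/6 = 3.3333
  mean(C) = (7 + 3 + 5 + 8 + 4 + 7) / 6 = 34/6 = 5.6667

Step 2 — sample covariance S[i,j] = (1/(n-1)) · Σ_k (x_{k,i} - mean_i) · (x_{k,j} - mean_j), with n-1 = 5.
  S[A,A] = ((1.5)·(1.5) + (-1.5)·(-1.5) + (1.5)·(1.5) + (-1.5)·(-1.5) + (3.5)·(3.5) + (-3.5)·(-3.5)) / 5 = 33.5/5 = 6.7
  S[A,B] = ((1.5)·(3.6667) + (-1.5)·(-2.3333) + (1.5)·(-0.3333) + (-1.5)·(2.6667) + (3.5)·(-1.3333) + (-3.5)·(-2.3333)) / 5 = 8/5 = 1.6
  S[A,C] = ((1.5)·(1.3333) + (-1.5)·(-2.6667) + (1.5)·(-0.6667) + (-1.5)·(2.3333) + (3.5)·(-1.6667) + (-3.5)·(1.3333)) / 5 = -9/5 = -1.8
  S[B,B] = ((3.6667)·(3.6667) + (-2.3333)·(-2.3333) + (-0.3333)·(-0.3333) + (2.6667)·(2.6667) + (-1.3333)·(-1.3333) + (-2.3333)·(-2.3333)) / 5 = 33.3333/5 = 6.6667
  S[B,C] = ((3.6667)·(1.3333) + (-2.3333)·(-2.6667) + (-0.3333)·(-0.6667) + (2.6667)·(2.3333) + (-1.3333)·(-1.6667) + (-2.3333)·(1.3333)) / 5 = 16.6667/5 = 3.3333
  S[C,C] = ((1.3333)·(1.3333) + (-2.6667)·(-2.6667) + (-0.6667)·(-0.6667) + (2.3333)·(2.3333) + (-1.6667)·(-1.6667) + (1.3333)·(1.3333)) / 5 = 19.3333/5 = 3.8667

S is symmetric (S[j,i] = S[i,j]). Assembling:

S = [[6.7, 1.6, -1.8],
 [1.6, 6.6667, 3.3333],
 [-1.8, 3.3333, 3.8667]]


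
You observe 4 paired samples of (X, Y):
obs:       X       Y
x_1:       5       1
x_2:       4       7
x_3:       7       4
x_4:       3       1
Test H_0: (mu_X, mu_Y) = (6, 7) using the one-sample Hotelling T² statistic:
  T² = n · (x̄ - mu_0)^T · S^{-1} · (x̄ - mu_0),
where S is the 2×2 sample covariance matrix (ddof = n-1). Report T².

Step 1 — sample mean vector:
  mean(X) = (5 + 4 + 7 + 3) / 4 = 19/4 = 4.75
  mean(Y) = (1 + 7 + 4 + 1) / 4 = 13/4 = 3.25
  x̄ = (4.75, 3.25),  deviation x̄ - mu_0 = (4.75, 3.25) - (6, 7) = (-1.25, -3.75).

Step 2 — sample covariance matrix, S[i,j] = (1/(n-1)) · Σ_k (x_{k,i} - mean_i) · (x_{k,j} - mean_j), divisor n-1 = 3:
  S[X,X] = ((0.25)·(0.25) + (-0.75)·(-0.75) + (2.25)·(2.25) + (-1.75)·(-1.75)) / 3 = 8.75/3 = 2.9167
  S[X,Y] = ((0.25)·(-2.25) + (-0.75)·(3.75) + (2.25)·(0.75) + (-1.75)·(-2.25)) / 3 = 2.25/3 = 0.75
  S[Y,Y] = ((-2.25)·(-2.25) + (3.75)·(3.75) + (0.75)·(0.75) + (-2.25)·(-2.25)) / 3 = 24.75/3 = 8.25
  S = [[2.9167, 0.75],
 [0.75, 8.25]].

Step 3 — invert S. det(S) = 2.9167·8.25 - (0.75)² = 23.5.
  S^{-1} = (1/det) · [[d, -b], [-b, a]] = [[0.3511, -0.0319],
 [-0.0319, 0.1241]].

Step 4 — quadratic form (x̄ - mu_0)^T · S^{-1} · (x̄ - mu_0):
  S^{-1} · (x̄ - mu_0) = (-0.3191, -0.4255),
  (x̄ - mu_0)^T · [...] = (-1.25)·(-0.3191) + (-3.75)·(-0.4255) = 1.9947.

Step 5 — scale by n: T² = 4 · 1.9947 = 7.9787.

T² ≈ 7.9787


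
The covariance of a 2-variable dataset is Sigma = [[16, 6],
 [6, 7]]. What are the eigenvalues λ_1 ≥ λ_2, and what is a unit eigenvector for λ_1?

Step 1 — characteristic polynomial of 2×2 Sigma:
  det(Sigma - λI) = λ² - trace · λ + det = 0.
  trace = 16 + 7 = 23, det = 16·7 - (6)² = 76.
Step 2 — discriminant:
  Δ = trace² - 4·det = 529 - 304 = 225.
Step 3 — eigenvalues:
  λ = (trace ± √Δ)/2 = (23 ± 15)/2,
  λ_1 = 19,  λ_2 = 4.

Step 4 — unit eigenvector for λ_1: solve (Sigma - λ_1 I)v = 0. First row:
  (16 - 19)·v_x + (6)·v_y = 0, i.e. (-3)·v_x + (6)·v_y = 0,
  so v ∝ (b, λ_1 - a) = (6, 3) = u.
  ||u|| = √((6)² + (3)²) = √(45) ≈ 6.7082,
  v_1 = u/||u|| ≈ (0.8944, 0.4472) (||v_1|| = 1).

λ_1 = 19,  λ_2 = 4;  v_1 ≈ (0.8944, 0.4472)


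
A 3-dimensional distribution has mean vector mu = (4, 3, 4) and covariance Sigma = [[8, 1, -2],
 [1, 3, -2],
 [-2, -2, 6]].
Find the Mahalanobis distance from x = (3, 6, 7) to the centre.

Step 1 — centre the observation: (x - mu) = (-1, 3, 3).

Step 2 — invert Sigma (cofactor / det for 3×3, or solve directly):
  Sigma^{-1} = [[0.1373, -0.0196, 0.0392],
 [-0.0196, 0.4314, 0.1373],
 [0.0392, 0.1373, 0.2255]].

Step 3 — form the quadratic (x - mu)^T · Sigma^{-1} · (x - mu):
  Sigma^{-1} · (x - mu) = (-0.0784, 1.7255, 1.049).
  (x - mu)^T · [Sigma^{-1} · (x - mu)] = (-1)·(-0.0784) + (3)·(1.7255) + (3)·(1.049) = 8.402.

Step 4 — take square root: d = √(8.402) ≈ 2.8986.

d(x, mu) = √(8.402) ≈ 2.8986


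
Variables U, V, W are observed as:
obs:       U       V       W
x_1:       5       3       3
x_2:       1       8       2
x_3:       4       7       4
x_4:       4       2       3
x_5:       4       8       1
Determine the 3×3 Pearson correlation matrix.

Step 1 — column means:
  mean(U) = (5 + 1 + 4 + 4 + 4) / 5 = 18/5 = 3.6
  mean(V) = (3 + 8 + 7 + 2 + 8) / 5 = 28/5 = 5.6
  mean(W) = (3 + 2 + 4 + 3 + 1) / 5 = 13/5 = 2.6

Step 2 — sample variances and covariances s[i,j] = (1/(n-1)) · Σ_k (x_{k,i} - mean_i) · (x_{k,j} - mean_j), with n-1 = 4:
  s[U,U] = ((1.4)·(1.4) + (-2.6)·(-2.6) + (0.4)·(0.4) + (0.4)·(0.4) + (0.4)·(0.4)) / 4 = 9.2/4 = 2.3
  s[U,V] = ((1.4)·(-2.6) + (-2.6)·(2.4) + (0.4)·(1.4) + (0.4)·(-3.6) + (0.4)·(2.4)) / 4 = -9.8/4 = -2.45
  s[U,W] = ((1.4)·(0.4) + (-2.6)·(-0.6) + (0.4)·(1.4) + (0.4)·(0.4) + (0.4)·(-1.6)) / 4 = 2.2/4 = 0.55
  s[V,V] = ((-2.6)·(-2.6) + (2.4)·(2.4) + (1.4)·(1.4) + (-3.6)·(-3.6) + (2.4)·(2.4)) / 4 = 33.2/4 = 8.3
  s[V,W] = ((-2.6)·(0.4) + (2.4)·(-0.6) + (1.4)·(1.4) + (-3.6)·(0.4) + (2.4)·(-1.6)) / 4 = -5.8/4 = -1.45
  s[W,W] = ((0.4)·(0.4) + (-0.6)·(-0.6) + (1.4)·(1.4) + (0.4)·(0.4) + (-1.6)·(-1.6)) / 4 = 5.2/4 = 1.3
  Sample standard deviations s_i = √(s[i,i]):
  s(U) = √(2.3) = 1.5166
  s(V) = √(8.3) = 2.881
  s(W) = √(1.3) = 1.1402

Step 3 — r_{ij} = s_{ij} / (s_i · s_j):
  r[U,U] = 1 (diagonal).
  r[U,V] = -2.45 / (1.5166 · 2.881) = -2.45 / 4.3692 = -0.5607
  r[U,W] = 0.55 / (1.5166 · 1.1402) = 0.55 / 1.7292 = 0.3181
  r[V,V] = 1 (diagonal).
  r[V,W] = -1.45 / (2.881 · 1.1402) = -1.45 / 3.2848 = -0.4414
  r[W,W] = 1 (diagonal).

R is symmetric with unit diagonal. Assembling:

R = [[1, -0.5607, 0.3181],
 [-0.5607, 1, -0.4414],
 [0.3181, -0.4414, 1]]


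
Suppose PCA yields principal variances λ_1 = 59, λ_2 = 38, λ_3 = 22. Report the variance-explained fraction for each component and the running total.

Step 1 — total variance = trace(Sigma) = Σ λ_i = 59 + 38 + 22 = 119.

Step 2 — fraction explained by component i = λ_i / Σ λ:
  PC1: 59/119 = 0.4958
  PC2: 38/119 = 0.3193
  PC3: 22/119 = 0.1849

Step 3 — cumulative fraction after k components = (λ_1 + ... + λ_k) / Σ λ:
  k = 1: 59/119 = 0.4958
  k = 2: (59 + 38)/119 = 97/119 = 0.8151
  k = 3: (59 + 38 + 22)/119 = 119/119 = 1

Summary (fraction, with percent):

explained: PC1 0.4958 (49.58%), PC2 0.3193 (31.93%), PC3 0.1849 (18.49%);  cumulative: 0.4958, 0.8151, 1


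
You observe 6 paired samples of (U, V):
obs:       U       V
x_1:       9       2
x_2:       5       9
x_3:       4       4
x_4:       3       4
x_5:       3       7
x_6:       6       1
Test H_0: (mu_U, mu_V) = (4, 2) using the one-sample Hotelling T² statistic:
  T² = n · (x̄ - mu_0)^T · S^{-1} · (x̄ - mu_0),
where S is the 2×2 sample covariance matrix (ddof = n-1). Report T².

Step 1 — sample mean vector:
  mean(U) = (9 + 5 + 4 + 3 + 3 + 6) / 6 = 30/6 = 5
  mean(V) = (2 + 9 + 4 + 4 + 7 + 1) / 6 = 27/6 = 4.5
  x̄ = (5, 4.5),  deviation x̄ - mu_0 = (5, 4.5) - (4, 2) = (1, 2.5).

Step 2 — sample covariance matrix, S[i,j] = (1/(n-1)) · Σ_k (x_{k,i} - mean_i) · (x_{k,j} - mean_j), divisor n-1 = 5:
  S[U,U] = ((4)·(4) + (0)·(0) + (-1)·(-1) + (-2)·(-2) + (-2)·(-2) + (1)·(1)) / 5 = 26/5 = 5.2
  S[U,V] = ((4)·(-2.5) + (0)·(4.5) + (-1)·(-0.5) + (-2)·(-0.5) + (-2)·(2.5) + (1)·(-3.5)) / 5 = -17/5 = -3.4
  S[V,V] = ((-2.5)·(-2.5) + (4.5)·(4.5) + (-0.5)·(-0.5) + (-0.5)·(-0.5) + (2.5)·(2.5) + (-3.5)·(-3.5)) / 5 = 45.5/5 = 9.1
  S = [[5.2, -3.4],
 [-3.4, 9.1]].

Step 3 — invert S. det(S) = 5.2·9.1 - (-3.4)² = 35.76.
  S^{-1} = (1/det) · [[d, -b], [-b, a]] = [[0.2545, 0.0951],
 [0.0951, 0.1454]].

Step 4 — quadratic form (x̄ - mu_0)^T · S^{-1} · (x̄ - mu_0):
  S^{-1} · (x̄ - mu_0) = (0.4922, 0.4586),
  (x̄ - mu_0)^T · [...] = (1)·(0.4922) + (2.5)·(0.4586) = 1.6387.

Step 5 — scale by n: T² = 6 · 1.6387 = 9.8322.

T² ≈ 9.8322


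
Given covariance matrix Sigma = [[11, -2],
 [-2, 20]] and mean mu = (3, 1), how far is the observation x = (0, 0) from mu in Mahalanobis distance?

Step 1 — centre the observation: (x - mu) = (-3, -1).

Step 2 — invert Sigma. det(Sigma) = 11·20 - (-2)² = 216.
  Sigma^{-1} = (1/det) · [[d, -b], [-b, a]] = [[0.0926, 0.0093],
 [0.0093, 0.0509]].

Step 3 — form the quadratic (x - mu)^T · Sigma^{-1} · (x - mu):
  Sigma^{-1} · (x - mu) = (-0.287, -0.0787).
  (x - mu)^T · [Sigma^{-1} · (x - mu)] = (-3)·(-0.287) + (-1)·(-0.0787) = 0.9398.

Step 4 — take square root: d = √(0.9398) ≈ 0.9694.

d(x, mu) = √(0.9398) ≈ 0.9694


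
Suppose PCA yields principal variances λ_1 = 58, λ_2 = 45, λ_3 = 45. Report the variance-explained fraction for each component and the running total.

Step 1 — total variance = trace(Sigma) = Σ λ_i = 58 + 45 + 45 = 148.

Step 2 — fraction explained by component i = λ_i / Σ λ:
  PC1: 58/148 = 0.3919
  PC2: 45/148 = 0.3041
  PC3: 45/148 = 0.3041

Step 3 — cumulative fraction after k components = (λ_1 + ... + λ_k) / Σ λ:
  k = 1: 58/148 = 0.3919
  k = 2: (58 + 45)/148 = 103/148 = 0.6959
  k = 3: (58 + 45 + 45)/148 = 148/148 = 1

Summary (fraction, with percent):

explained: PC1 0.3919 (39.19%), PC2 0.3041 (30.41%), PC3 0.3041 (30.41%);  cumulative: 0.3919, 0.6959, 1


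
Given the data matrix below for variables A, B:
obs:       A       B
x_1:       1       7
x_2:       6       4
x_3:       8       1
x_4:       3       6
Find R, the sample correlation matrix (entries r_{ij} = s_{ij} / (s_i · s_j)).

Step 1 — column means:
  mean(A) = (1 + 6 + 8 + 3) / 4 = 18/4 = 4.5
  mean(B) = (7 + 4 + 1 + 6) / 4 = 18/4 = 4.5

Step 2 — sample variances and covariances s[i,j] = (1/(n-1)) · Σ_k (x_{k,i} - mean_i) · (x_{k,j} - mean_j), with n-1 = 3:
  s[A,A] = ((-3.5)·(-3.5) + (1.5)·(1.5) + (3.5)·(3.5) + (-1.5)·(-1.5)) / 3 = 29/3 = 9.6667
  s[A,B] = ((-3.5)·(2.5) + (1.5)·(-0.5) + (3.5)·(-3.5) + (-1.5)·(1.5)) / 3 = -24/3 = -8
  s[B,B] = ((2.5)·(2.5) + (-0.5)·(-0.5) + (-3.5)·(-3.5) + (1.5)·(1.5)) / 3 = 21/3 = 7
  Sample standard deviations s_i = √(s[i,i]):
  s(A) = √(9.6667) = 3.1091
  s(B) = √(7) = 2.6458

Step 3 — r_{ij} = s_{ij} / (s_i · s_j):
  r[A,A] = 1 (diagonal).
  r[A,B] = -8 / (3.1091 · 2.6458) = -8 / 8.226 = -0.9725
  r[B,B] = 1 (diagonal).

R is symmetric with unit diagonal. Assembling:

R = [[1, -0.9725],
 [-0.9725, 1]]


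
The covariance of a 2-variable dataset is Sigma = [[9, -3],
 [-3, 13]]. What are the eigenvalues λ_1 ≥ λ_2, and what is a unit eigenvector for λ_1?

Step 1 — characteristic polynomial of 2×2 Sigma:
  det(Sigma - λI) = λ² - trace · λ + det = 0.
  trace = 9 + 13 = 22, det = 9·13 - (-3)² = 108.
Step 2 — discriminant:
  Δ = trace² - 4·det = 484 - 432 = 52.
Step 3 — eigenvalues:
  λ = (trace ± √Δ)/2 = (22 ± 7.2111)/2,
  λ_1 = 14.6056,  λ_2 = 7.3944.

Step 4 — unit eigenvector for λ_1: solve (Sigma - λ_1 I)v = 0. First row:
  (9 - 14.6056)·v_x + (-3)·v_y = 0, i.e. (-5.6056)·v_x + (-3)·v_y = 0,
  so v ∝ (b, λ_1 - a) = (-3, 5.6056); multiply by -1 so the first entry is positive: u = (3, -5.6056).
  ||u|| = √((3)² + (-5.6056)²) = √(40.4222) ≈ 6.3578,
  v_1 = u/||u|| ≈ (0.4719, -0.8817) (||v_1|| = 1).

λ_1 = 14.6056,  λ_2 = 7.3944;  v_1 ≈ (0.4719, -0.8817)


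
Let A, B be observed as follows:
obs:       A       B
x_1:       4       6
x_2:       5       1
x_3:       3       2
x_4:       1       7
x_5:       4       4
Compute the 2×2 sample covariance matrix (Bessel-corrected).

Step 1 — column means:
  mean(A) = (4 + 5 + 3 + 1 + 4) / 5 = 17/5 = 3.4
  mean(B) = (6 + 1 + 2 + 7 + 4) / 5 = 20/5 = 4

Step 2 — sample covariance S[i,j] = (1/(n-1)) · Σ_k (x_{k,i} - mean_i) · (x_{k,j} - mean_j), with n-1 = 4.
  S[A,A] = ((0.6)·(0.6) + (1.6)·(1.6) + (-0.4)·(-0.4) + (-2.4)·(-2.4) + (0.6)·(0.6)) / 4 = 9.2/4 = 2.3
  S[A,B] = ((0.6)·(2) + (1.6)·(-3) + (-0.4)·(-2) + (-2.4)·(3) + (0.6)·(0)) / 4 = -10/4 = -2.5
  S[B,B] = ((2)·(2) + (-3)·(-3) + (-2)·(-2) + (3)·(3) + (0)·(0)) / 4 = 26/4 = 6.5

S is symmetric (S[j,i] = S[i,j]). Assembling:

S = [[2.3, -2.5],
 [-2.5, 6.5]]


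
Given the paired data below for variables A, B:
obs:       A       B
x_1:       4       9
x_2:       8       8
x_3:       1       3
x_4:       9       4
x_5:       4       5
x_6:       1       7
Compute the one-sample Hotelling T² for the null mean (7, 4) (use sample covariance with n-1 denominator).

Step 1 — sample mean vector:
  mean(A) = (4 + 8 + 1 + 9 + 4 + 1) / 6 = 27/6 = 4.5
  mean(B) = (9 + 8 + 3 + 4 + 5 + 7) / 6 = 36/6 = 6
  x̄ = (4.5, 6),  deviation x̄ - mu_0 = (4.5, 6) - (7, 4) = (-2.5, 2).

Step 2 — sample covariance matrix, S[i,j] = (1/(n-1)) · Σ_k (x_{k,i} - mean_i) · (x_{k,j} - mean_j), divisor n-1 = 5:
  S[A,A] = ((-0.5)·(-0.5) + (3.5)·(3.5) + (-3.5)·(-3.5) + (4.5)·(4.5) + (-0.5)·(-0.5) + (-3.5)·(-3.5)) / 5 = 57.5/5 = 11.5
  S[A,B] = ((-0.5)·(3) + (3.5)·(2) + (-3.5)·(-3) + (4.5)·(-2) + (-0.5)·(-1) + (-3.5)·(1)) / 5 = 4/5 = 0.8
  S[B,B] = ((3)·(3) + (2)·(2) + (-3)·(-3) + (-2)·(-2) + (-1)·(-1) + (1)·(1)) / 5 = 28/5 = 5.6
  S = [[11.5, 0.8],
 [0.8, 5.6]].

Step 3 — invert S. det(S) = 11.5·5.6 - (0.8)² = 63.76.
  S^{-1} = (1/det) · [[d, -b], [-b, a]] = [[0.0878, -0.0125],
 [-0.0125, 0.1804]].

Step 4 — quadratic form (x̄ - mu_0)^T · S^{-1} · (x̄ - mu_0):
  S^{-1} · (x̄ - mu_0) = (-0.2447, 0.3921),
  (x̄ - mu_0)^T · [...] = (-2.5)·(-0.2447) + (2)·(0.3921) = 1.3959.

Step 5 — scale by n: T² = 6 · 1.3959 = 8.3752.

T² ≈ 8.3752


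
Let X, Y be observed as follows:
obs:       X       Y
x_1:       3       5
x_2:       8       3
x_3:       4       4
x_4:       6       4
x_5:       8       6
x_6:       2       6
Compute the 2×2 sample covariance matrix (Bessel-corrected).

Step 1 — column means:
  mean(X) = (3 + 8 + 4 + 6 + 8 + 2) / 6 = 31/6 = 5.1667
  mean(Y) = (5 + 3 + 4 + 4 + 6 + 6) / 6 = 28/6 = 4.6667

Step 2 — sample covariance S[i,j] = (1/(n-1)) · Σ_k (x_{k,i} - mean_i) · (x_{k,j} - mean_j), with n-1 = 5.
  S[X,X] = ((-2.1667)·(-2.1667) + (2.8333)·(2.8333) + (-1.1667)·(-1.1667) + (0.8333)·(0.8333) + (2.8333)·(2.8333) + (-3.1667)·(-3.1667)) / 5 = 32.8333/5 = 6.5667
  S[X,Y] = ((-2.1667)·(0.3333) + (2.8333)·(-1.6667) + (-1.1667)·(-0.6667) + (0.8333)·(-0.6667) + (2.8333)·(1.3333) + (-3.1667)·(1.3333)) / 5 = -5.6667/5 = -1.1333
  S[Y,Y] = ((0.3333)·(0.3333) + (-1.6667)·(-1.6667) + (-0.6667)·(-0.6667) + (-0.6667)·(-0.6667) + (1.3333)·(1.3333) + (1.3333)·(1.3333)) / 5 = 7.3333/5 = 1.4667

S is symmetric (S[j,i] = S[i,j]). Assembling:

S = [[6.5667, -1.1333],
 [-1.1333, 1.4667]]


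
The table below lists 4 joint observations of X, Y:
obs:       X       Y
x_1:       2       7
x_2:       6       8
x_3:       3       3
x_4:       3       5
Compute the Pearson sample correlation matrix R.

Step 1 — column means:
  mean(X) = (2 + 6 + 3 + 3) / 4 = 14/4 = 3.5
  mean(Y) = (7 + 8 + 3 + 5) / 4 = 23/4 = 5.75

Step 2 — sample variances and covariances s[i,j] = (1/(n-1)) · Σ_k (x_{k,i} - mean_i) · (x_{k,j} - mean_j), with n-1 = 3:
  s[X,X] = ((-1.5)·(-1.5) + (2.5)·(2.5) + (-0.5)·(-0.5) + (-0.5)·(-0.5)) / 3 = 9/3 = 3
  s[X,Y] = ((-1.5)·(1.25) + (2.5)·(2.25) + (-0.5)·(-2.75) + (-0.5)·(-0.75)) / 3 = 5.5/3 = 1.8333
  s[Y,Y] = ((1.25)·(1.25) + (2.25)·(2.25) + (-2.75)·(-2.75) + (-0.75)·(-0.75)) / 3 = 14.75/3 = 4.9167
  Sample standard deviations s_i = √(s[i,i]):
  s(X) = √(3) = 1.7321
  s(Y) = √(4.9167) = 2.2174

Step 3 — r_{ij} = s_{ij} / (s_i · s_j):
  r[X,X] = 1 (diagonal).
  r[X,Y] = 1.8333 / (1.7321 · 2.2174) = 1.8333 / 3.8406 = 0.4774
  r[Y,Y] = 1 (diagonal).

R is symmetric with unit diagonal. Assembling:

R = [[1, 0.4774],
 [0.4774, 1]]


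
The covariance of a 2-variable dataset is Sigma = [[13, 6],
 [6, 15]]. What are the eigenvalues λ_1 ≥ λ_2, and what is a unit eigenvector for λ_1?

Step 1 — characteristic polynomial of 2×2 Sigma:
  det(Sigma - λI) = λ² - trace · λ + det = 0.
  trace = 13 + 15 = 28, det = 13·15 - (6)² = 159.
Step 2 — discriminant:
  Δ = trace² - 4·det = 784 - 636 = 148.
Step 3 — eigenvalues:
  λ = (trace ± √Δ)/2 = (28 ± 12.1655)/2,
  λ_1 = 20.0828,  λ_2 = 7.9172.

Step 4 — unit eigenvector for λ_1: solve (Sigma - λ_1 I)v = 0. First row:
  (13 - 20.0828)·v_x + (6)·v_y = 0, i.e. (-7.0828)·v_x + (6)·v_y = 0,
  so v ∝ (b, λ_1 - a) = (6, 7.0828) = u.
  ||u|| = √((6)² + (7.0828)²) = √(86.1655) ≈ 9.2825,
  v_1 = u/||u|| ≈ (0.6464, 0.763) (||v_1|| = 1).

λ_1 = 20.0828,  λ_2 = 7.9172;  v_1 ≈ (0.6464, 0.763)


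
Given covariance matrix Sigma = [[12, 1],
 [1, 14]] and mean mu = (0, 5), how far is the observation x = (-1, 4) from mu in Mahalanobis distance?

Step 1 — centre the observation: (x - mu) = (-1, -1).

Step 2 — invert Sigma. det(Sigma) = 12·14 - (1)² = 167.
  Sigma^{-1} = (1/det) · [[d, -b], [-b, a]] = [[0.0838, -0.006],
 [-0.006, 0.0719]].

Step 3 — form the quadratic (x - mu)^T · Sigma^{-1} · (x - mu):
  Sigma^{-1} · (x - mu) = (-0.0778, -0.0659).
  (x - mu)^T · [Sigma^{-1} · (x - mu)] = (-1)·(-0.0778) + (-1)·(-0.0659) = 0.1437.

Step 4 — take square root: d = √(0.1437) ≈ 0.3791.

d(x, mu) = √(0.1437) ≈ 0.3791


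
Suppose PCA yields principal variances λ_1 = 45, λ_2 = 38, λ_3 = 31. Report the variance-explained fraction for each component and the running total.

Step 1 — total variance = trace(Sigma) = Σ λ_i = 45 + 38 + 31 = 114.

Step 2 — fraction explained by component i = λ_i / Σ λ:
  PC1: 45/114 = 0.3947
  PC2: 38/114 = 0.3333
  PC3: 31/114 = 0.2719

Step 3 — cumulative fraction after k components = (λ_1 + ... + λ_k) / Σ λ:
  k = 1: 45/114 = 0.3947
  k = 2: (45 + 38)/114 = 83/114 = 0.7281
  k = 3: (45 + 38 + 31)/114 = 114/114 = 1

Summary (fraction, with percent):

explained: PC1 0.3947 (39.47%), PC2 0.3333 (33.33%), PC3 0.2719 (27.19%);  cumulative: 0.3947, 0.7281, 1


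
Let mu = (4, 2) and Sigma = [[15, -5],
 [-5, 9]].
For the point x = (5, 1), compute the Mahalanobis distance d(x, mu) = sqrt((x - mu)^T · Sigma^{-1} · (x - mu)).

Step 1 — centre the observation: (x - mu) = (1, -1).

Step 2 — invert Sigma. det(Sigma) = 15·9 - (-5)² = 110.
  Sigma^{-1} = (1/det) · [[d, -b], [-b, a]] = [[0.0818, 0.0455],
 [0.0455, 0.1364]].

Step 3 — form the quadratic (x - mu)^T · Sigma^{-1} · (x - mu):
  Sigma^{-1} · (x - mu) = (0.0364, -0.0909).
  (x - mu)^T · [Sigma^{-1} · (x - mu)] = (1)·(0.0364) + (-1)·(-0.0909) = 0.1273.

Step 4 — take square root: d = √(0.1273) ≈ 0.3568.

d(x, mu) = √(0.1273) ≈ 0.3568


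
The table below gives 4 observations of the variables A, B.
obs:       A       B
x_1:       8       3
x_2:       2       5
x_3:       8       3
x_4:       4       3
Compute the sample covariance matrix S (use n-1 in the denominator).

Step 1 — column means:
  mean(A) = (8 + 2 + 8 + 4) / 4 = 22/4 = 5.5
  mean(B) = (3 + 5 + 3 + 3) / 4 = 14/4 = 3.5

Step 2 — sample covariance S[i,j] = (1/(n-1)) · Σ_k (x_{k,i} - mean_i) · (x_{k,j} - mean_j), with n-1 = 3.
  S[A,A] = ((2.5)·(2.5) + (-3.5)·(-3.5) + (2.5)·(2.5) + (-1.5)·(-1.5)) / 3 = 27/3 = 9
  S[A,B] = ((2.5)·(-0.5) + (-3.5)·(1.5) + (2.5)·(-0.5) + (-1.5)·(-0.5)) / 3 = -7/3 = -2.3333
  S[B,B] = ((-0.5)·(-0.5) + (1.5)·(1.5) + (-0.5)·(-0.5) + (-0.5)·(-0.5)) / 3 = 3/3 = 1

S is symmetric (S[j,i] = S[i,j]). Assembling:

S = [[9, -2.3333],
 [-2.3333, 1]]


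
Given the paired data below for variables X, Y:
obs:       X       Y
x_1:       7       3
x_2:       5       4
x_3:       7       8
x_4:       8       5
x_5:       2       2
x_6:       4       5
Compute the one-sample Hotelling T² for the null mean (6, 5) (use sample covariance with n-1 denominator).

Step 1 — sample mean vector:
  mean(X) = (7 + 5 + 7 + 8 + 2 + 4) / 6 = 33/6 = 5.5
  mean(Y) = (3 + 4 + 8 + 5 + 2 + 5) / 6 = 27/6 = 4.5
  x̄ = (5.5, 4.5),  deviation x̄ - mu_0 = (5.5, 4.5) - (6, 5) = (-0.5, -0.5).

Step 2 — sample covariance matrix, S[i,j] = (1/(n-1)) · Σ_k (x_{k,i} - mean_i) · (x_{k,j} - mean_j), divisor n-1 = 5:
  S[X,X] = ((1.5)·(1.5) + (-0.5)·(-0.5) + (1.5)·(1.5) + (2.5)·(2.5) + (-3.5)·(-3.5) + (-1.5)·(-1.5)) / 5 = 25.5/5 = 5.1
  S[X,Y] = ((1.5)·(-1.5) + (-0.5)·(-0.5) + (1.5)·(3.5) + (2.5)·(0.5) + (-3.5)·(-2.5) + (-1.5)·(0.5)) / 5 = 12.5/5 = 2.5
  S[Y,Y] = ((-1.5)·(-1.5) + (-0.5)·(-0.5) + (3.5)·(3.5) + (0.5)·(0.5) + (-2.5)·(-2.5) + (0.5)·(0.5)) / 5 = 21.5/5 = 4.3
  S = [[5.1, 2.5],
 [2.5, 4.3]].

Step 3 — invert S. det(S) = 5.1·4.3 - (2.5)² = 15.68.
  S^{-1} = (1/det) · [[d, -b], [-b, a]] = [[0.2742, -0.1594],
 [-0.1594, 0.3253]].

Step 4 — quadratic form (x̄ - mu_0)^T · S^{-1} · (x̄ - mu_0):
  S^{-1} · (x̄ - mu_0) = (-0.0574, -0.0829),
  (x̄ - mu_0)^T · [...] = (-0.5)·(-0.0574) + (-0.5)·(-0.0829) = 0.0702.

Step 5 — scale by n: T² = 6 · 0.0702 = 0.4209.

T² ≈ 0.4209


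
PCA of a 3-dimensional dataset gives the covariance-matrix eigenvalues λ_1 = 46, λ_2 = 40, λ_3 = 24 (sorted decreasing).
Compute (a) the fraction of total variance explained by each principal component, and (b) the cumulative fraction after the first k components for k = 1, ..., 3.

Step 1 — total variance = trace(Sigma) = Σ λ_i = 46 + 40 + 24 = 110.

Step 2 — fraction explained by component i = λ_i / Σ λ:
  PC1: 46/110 = 0.4182
  PC2: 40/110 = 0.3636
  PC3: 24/110 = 0.2182

Step 3 — cumulative fraction after k components = (λ_1 + ... + λ_k) / Σ λ:
  k = 1: 46/110 = 0.4182
  k = 2: (46 + 40)/110 = 86/110 = 0.7818
  k = 3: (46 + 40 + 24)/110 = 110/110 = 1

Summary (fraction, with percent):

explained: PC1 0.4182 (41.82%), PC2 0.3636 (36.36%), PC3 0.2182 (21.82%);  cumulative: 0.4182, 0.7818, 1


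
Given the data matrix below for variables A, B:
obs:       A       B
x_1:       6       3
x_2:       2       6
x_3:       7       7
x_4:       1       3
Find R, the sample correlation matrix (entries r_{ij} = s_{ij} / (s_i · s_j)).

Step 1 — column means:
  mean(A) = (6 + 2 + 7 + 1) / 4 = 16/4 = 4
  mean(B) = (3 + 6 + 7 + 3) / 4 = 19/4 = 4.75

Step 2 — sample variances and covariances s[i,j] = (1/(n-1)) · Σ_k (x_{k,i} - mean_i) · (x_{k,j} - mean_j), with n-1 = 3:
  s[A,A] = ((2)·(2) + (-2)·(-2) + (3)·(3) + (-3)·(-3)) / 3 = 26/3 = 8.6667
  s[A,B] = ((2)·(-1.75) + (-2)·(1.25) + (3)·(2.25) + (-3)·(-1.75)) / 3 = 6/3 = 2
  s[B,B] = ((-1.75)·(-1.75) + (1.25)·(1.25) + (2.25)·(2.25) + (-1.75)·(-1.75)) / 3 = 12.75/3 = 4.25
  Sample standard deviations s_i = √(s[i,i]):
  s(A) = √(8.6667) = 2.9439
  s(B) = √(4.25) = 2.0616

Step 3 — r_{ij} = s_{ij} / (s_i · s_j):
  r[A,A] = 1 (diagonal).
  r[A,B] = 2 / (2.9439 · 2.0616) = 2 / 6.069 = 0.3295
  r[B,B] = 1 (diagonal).

R is symmetric with unit diagonal. Assembling:

R = [[1, 0.3295],
 [0.3295, 1]]


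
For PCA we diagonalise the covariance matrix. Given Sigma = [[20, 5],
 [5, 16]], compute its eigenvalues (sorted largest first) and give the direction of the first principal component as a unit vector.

Step 1 — characteristic polynomial of 2×2 Sigma:
  det(Sigma - λI) = λ² - trace · λ + det = 0.
  trace = 20 + 16 = 36, det = 20·16 - (5)² = 295.
Step 2 — discriminant:
  Δ = trace² - 4·det = 1296 - 1180 = 116.
Step 3 — eigenvalues:
  λ = (trace ± √Δ)/2 = (36 ± 10.7703)/2,
  λ_1 = 23.3852,  λ_2 = 12.6148.

Step 4 — unit eigenvector for λ_1: solve (Sigma - λ_1 I)v = 0. First row:
  (20 - 23.3852)·v_x + (5)·v_y = 0, i.e. (-3.3852)·v_x + (5)·v_y = 0,
  so v ∝ (b, λ_1 - a) = (5, 3.3852) = u.
  ||u|| = √((5)² + (3.3852)²) = √(36.4593) ≈ 6.0382,
  v_1 = u/||u|| ≈ (0.8281, 0.5606) (||v_1|| = 1).

λ_1 = 23.3852,  λ_2 = 12.6148;  v_1 ≈ (0.8281, 0.5606)


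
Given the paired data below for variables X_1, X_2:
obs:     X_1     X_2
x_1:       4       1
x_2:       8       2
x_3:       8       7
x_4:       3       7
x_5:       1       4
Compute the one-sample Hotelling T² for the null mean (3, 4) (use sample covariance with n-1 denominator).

Step 1 — sample mean vector:
  mean(X_1) = (4 + 8 + 8 + 3 + 1) / 5 = 24/5 = 4.8
  mean(X_2) = (1 + 2 + 7 + 7 + 4) / 5 = 21/5 = 4.2
  x̄ = (4.8, 4.2),  deviation x̄ - mu_0 = (4.8, 4.2) - (3, 4) = (1.8, 0.2).

Step 2 — sample covariance matrix, S[i,j] = (1/(n-1)) · Σ_k (x_{k,i} - mean_i) · (x_{k,j} - mean_j), divisor n-1 = 4:
  S[X_1,X_1] = ((-0.8)·(-0.8) + (3.2)·(3.2) + (3.2)·(3.2) + (-1.8)·(-1.8) + (-3.8)·(-3.8)) / 4 = 38.8/4 = 9.7
  S[X_1,X_2] = ((-0.8)·(-3.2) + (3.2)·(-2.2) + (3.2)·(2.8) + (-1.8)·(2.8) + (-3.8)·(-0.2)) / 4 = 0.2/4 = 0.05
  S[X_2,X_2] = ((-3.2)·(-3.2) + (-2.2)·(-2.2) + (2.8)·(2.8) + (2.8)·(2.8) + (-0.2)·(-0.2)) / 4 = 30.8/4 = 7.7
  S = [[9.7, 0.05],
 [0.05, 7.7]].

Step 3 — invert S. det(S) = 9.7·7.7 - (0.05)² = 74.6875.
  S^{-1} = (1/det) · [[d, -b], [-b, a]] = [[0.1031, -0.0007],
 [-0.0007, 0.1299]].

Step 4 — quadratic form (x̄ - mu_0)^T · S^{-1} · (x̄ - mu_0):
  S^{-1} · (x̄ - mu_0) = (0.1854, 0.0248),
  (x̄ - mu_0)^T · [...] = (1.8)·(0.1854) + (0.2)·(0.0248) = 0.3387.

Step 5 — scale by n: T² = 5 · 0.3387 = 1.6937.

T² ≈ 1.6937


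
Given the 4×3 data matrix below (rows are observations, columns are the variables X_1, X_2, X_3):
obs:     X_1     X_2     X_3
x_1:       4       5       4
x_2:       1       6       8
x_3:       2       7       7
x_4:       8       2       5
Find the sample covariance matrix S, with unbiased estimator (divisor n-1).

Step 1 — column means:
  mean(X_1) = (4 + 1 + 2 + 8) / 4 = 15/4 = 3.75
  mean(X_2) = (5 + 6 + 7 + 2) / 4 = 20/4 = 5
  mean(X_3) = (4 + 8 + 7 + 5) / 4 = 24/4 = 6

Step 2 — sample covariance S[i,j] = (1/(n-1)) · Σ_k (x_{k,i} - mean_i) · (x_{k,j} - mean_j), with n-1 = 3.
  S[X_1,X_1] = ((0.25)·(0.25) + (-2.75)·(-2.75) + (-1.75)·(-1.75) + (4.25)·(4.25)) / 3 = 28.75/3 = 9.5833
  S[X_1,X_2] = ((0.25)·(0) + (-2.75)·(1) + (-1.75)·(2) + (4.25)·(-3)) / 3 = -19/3 = -6.3333
  S[X_1,X_3] = ((0.25)·(-2) + (-2.75)·(2) + (-1.75)·(1) + (4.25)·(-1)) / 3 = -12/3 = -4
  S[X_2,X_2] = ((0)·(0) + (1)·(1) + (2)·(2) + (-3)·(-3)) / 3 = 14/3 = 4.6667
  S[X_2,X_3] = ((0)·(-2) + (1)·(2) + (2)·(1) + (-3)·(-1)) / 3 = 7/3 = 2.3333
  S[X_3,X_3] = ((-2)·(-2) + (2)·(2) + (1)·(1) + (-1)·(-1)) / 3 = 10/3 = 3.3333

S is symmetric (S[j,i] = S[i,j]). Assembling:

S = [[9.5833, -6.3333, -4],
 [-6.3333, 4.6667, 2.3333],
 [-4, 2.3333, 3.3333]]


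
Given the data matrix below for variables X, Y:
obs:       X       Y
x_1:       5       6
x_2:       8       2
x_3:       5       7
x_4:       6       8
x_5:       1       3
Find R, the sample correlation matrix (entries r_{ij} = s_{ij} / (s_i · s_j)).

Step 1 — column means:
  mean(X) = (5 + 8 + 5 + 6 + 1) / 5 = 25/5 = 5
  mean(Y) = (6 + 2 + 7 + 8 + 3) / 5 = 26/5 = 5.2

Step 2 — sample variances and covariances s[i,j] = (1/(n-1)) · Σ_k (x_{k,i} - mean_i) · (x_{k,j} - mean_j), with n-1 = 4:
  s[X,X] = ((0)·(0) + (3)·(3) + (0)·(0) + (1)·(1) + (-4)·(-4)) / 4 = 26/4 = 6.5
  s[X,Y] = ((0)·(0.8) + (3)·(-3.2) + (0)·(1.8) + (1)·(2.8) + (-4)·(-2.2)) / 4 = 2/4 = 0.5
  s[Y,Y] = ((0.8)·(0.8) + (-3.2)·(-3.2) + (1.8)·(1.8) + (2.8)·(2.8) + (-2.2)·(-2.2)) / 4 = 26.8/4 = 6.7
  Sample standard deviations s_i = √(s[i,i]):
  s(X) = √(6.5) = 2.5495
  s(Y) = √(6.7) = 2.5884

Step 3 — r_{ij} = s_{ij} / (s_i · s_j):
  r[X,X] = 1 (diagonal).
  r[X,Y] = 0.5 / (2.5495 · 2.5884) = 0.5 / 6.5992 = 0.0758
  r[Y,Y] = 1 (diagonal).

R is symmetric with unit diagonal. Assembling:

R = [[1, 0.0758],
 [0.0758, 1]]


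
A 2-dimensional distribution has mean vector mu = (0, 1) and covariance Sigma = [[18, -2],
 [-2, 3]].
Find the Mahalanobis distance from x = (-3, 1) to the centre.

Step 1 — centre the observation: (x - mu) = (-3, 0).

Step 2 — invert Sigma. det(Sigma) = 18·3 - (-2)² = 50.
  Sigma^{-1} = (1/det) · [[d, -b], [-b, a]] = [[0.06, 0.04],
 [0.04, 0.36]].

Step 3 — form the quadratic (x - mu)^T · Sigma^{-1} · (x - mu):
  Sigma^{-1} · (x - mu) = (-0.18, -0.12).
  (x - mu)^T · [Sigma^{-1} · (x - mu)] = (-3)·(-0.18) + (0)·(-0.12) = 0.54.

Step 4 — take square root: d = √(0.54) ≈ 0.7348.

d(x, mu) = √(0.54) ≈ 0.7348


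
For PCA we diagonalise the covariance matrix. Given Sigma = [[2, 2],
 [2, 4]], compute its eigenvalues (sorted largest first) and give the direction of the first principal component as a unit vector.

Step 1 — characteristic polynomial of 2×2 Sigma:
  det(Sigma - λI) = λ² - trace · λ + det = 0.
  trace = 2 + 4 = 6, det = 2·4 - (2)² = 4.
Step 2 — discriminant:
  Δ = trace² - 4·det = 36 - 16 = 20.
Step 3 — eigenvalues:
  λ = (trace ± √Δ)/2 = (6 ± 4.4721)/2,
  λ_1 = 5.2361,  λ_2 = 0.7639.

Step 4 — unit eigenvector for λ_1: solve (Sigma - λ_1 I)v = 0. First row:
  (2 - 5.2361)·v_x + (2)·v_y = 0, i.e. (-3.2361)·v_x + (2)·v_y = 0,
  so v ∝ (b, λ_1 - a) = (2, 3.2361) = u.
  ||u|| = √((2)² + (3.2361)²) = √(14.4721) ≈ 3.8042,
  v_1 = u/||u|| ≈ (0.5257, 0.8507) (||v_1|| = 1).

λ_1 = 5.2361,  λ_2 = 0.7639;  v_1 ≈ (0.5257, 0.8507)
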